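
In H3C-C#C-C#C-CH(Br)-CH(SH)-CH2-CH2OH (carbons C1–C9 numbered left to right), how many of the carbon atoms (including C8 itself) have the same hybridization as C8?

C8 is sp3 (only σ bonds).
C1: sp3 ✓
C2: sp
C3: sp
C4: sp
C5: sp
C6: sp3 ✓
C7: sp3 ✓
C8: sp3 ✓
C9: sp3 ✓
5 carbons are sp3.

5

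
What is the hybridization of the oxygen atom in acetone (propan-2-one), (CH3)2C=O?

sp²

One σ bond + two lone pairs = steric number 3 → sp2.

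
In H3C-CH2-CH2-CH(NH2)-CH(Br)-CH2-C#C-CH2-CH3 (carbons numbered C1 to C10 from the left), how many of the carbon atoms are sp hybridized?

C1: sp3
C2: sp3
C3: sp3
C4: sp3
C5: sp3
C6: sp3
C7: sp ✓
C8: sp ✓
C9: sp3
C10: sp3
C7, C8 → 2 sp carbons.

2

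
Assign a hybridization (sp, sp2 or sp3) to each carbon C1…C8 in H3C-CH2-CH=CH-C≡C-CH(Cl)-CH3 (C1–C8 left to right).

C1 sp3, C2 sp3, C3 sp2, C4 sp2, C5 sp, C6 sp, C7 sp3, C8 sp3

C1 — 4 σ bonds. Steric number 4, so sp3.
C2 — 4 σ bonds. Steric number 4, so sp3.
C3 (3 σ bonds, plus one π bond) has steric number 3: sp2.
C4 (3 σ bonds, plus one π bond) has steric number 3: sp2.
C5 — 2 σ bonds, plus two π bonds. Steric number 2, so sp.
C6 is sp: 2 σ bonds, plus two π bonds, 2 electron-density regions.
C7: 4 σ bonds — 4 electron domains, sp3.
C8 carries 4 σ bonds, giving a steric number of 4, so it is sp3.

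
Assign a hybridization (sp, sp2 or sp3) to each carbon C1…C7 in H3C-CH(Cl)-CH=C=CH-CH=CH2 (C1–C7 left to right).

C1 has 4 σ bonds: steric number 4 → sp3.
C2 has 4 σ bonds: steric number 4 → sp3.
C3 — 3 σ bonds, plus one π bond. Steric number 3, so sp2.
C4 — 2 σ bonds, plus two π bonds. Steric number 2, so sp.
C5 — 3 σ bonds, plus one π bond. Steric number 3, so sp2.
C6 (3 σ bonds, plus one π bond) has steric number 3: sp2.
C7: 3 σ bonds, plus one π bond; 3 regions of electron density → sp2.

C1 sp3, C2 sp3, C3 sp2, C4 sp, C5 sp2, C6 sp2, C7 sp2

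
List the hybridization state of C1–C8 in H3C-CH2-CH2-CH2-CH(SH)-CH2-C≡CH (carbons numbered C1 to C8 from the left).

C1 has 4 σ bonds: steric number 4 → sp3.
C2 carries 4 σ bonds, giving a steric number of 4, so it is sp3.
C3: 4 σ bonds — 4 electron domains, sp3.
C4 (4 σ bonds) has steric number 4: sp3.
C5 is sp3: 4 σ bonds, 4 electron-density regions.
C6: 4 σ bonds; 4 regions of electron density → sp3.
C7 is sp: 2 σ bonds, plus two π bonds, 2 electron-density regions.
C8: 2 σ bonds, plus two π bonds — 2 electron domains, sp.

C1 sp3, C2 sp3, C3 sp3, C4 sp3, C5 sp3, C6 sp3, C7 sp, C8 sp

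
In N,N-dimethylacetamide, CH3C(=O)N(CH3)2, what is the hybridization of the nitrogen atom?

Amide resonance: N lone pair conjugated with C=O → sp2.

sp^2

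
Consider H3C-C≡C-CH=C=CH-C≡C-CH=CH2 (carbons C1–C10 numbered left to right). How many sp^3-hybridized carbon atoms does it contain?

1

C1: sp3 ✓
C2: sp
C3: sp
C4: sp2
C5: sp
C6: sp2
C7: sp
C8: sp
C9: sp2
C10: sp2
C1 → 1 sp3 carbon.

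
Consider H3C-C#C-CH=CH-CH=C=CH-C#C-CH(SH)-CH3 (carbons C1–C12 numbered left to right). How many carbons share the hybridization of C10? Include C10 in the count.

5

C10 is sp (two π bonds).
C1: sp3
C2: sp ✓
C3: sp ✓
C4: sp2
C5: sp2
C6: sp2
C7: sp ✓
C8: sp2
C9: sp ✓
C10: sp ✓
C11: sp3
C12: sp3
5 carbons are sp.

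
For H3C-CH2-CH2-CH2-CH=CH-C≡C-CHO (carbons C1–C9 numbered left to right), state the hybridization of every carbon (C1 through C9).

C1 is sp3: 4 σ bonds, 4 electron-density regions.
C2 — 4 σ bonds. Steric number 4, so sp3.
C3: 4 σ bonds; 4 regions of electron density → sp3.
C4: 4 σ bonds; 4 regions of electron density → sp3.
C5 has 3 σ bonds, plus one π bond: steric number 3 → sp2.
C6 — 3 σ bonds, plus one π bond. Steric number 3, so sp2.
C7 (2 σ bonds, plus two π bonds) has steric number 2: sp.
C8: 2 σ bonds, plus two π bonds — 2 electron domains, sp.
C9: 3 σ bonds, plus one π bond; 3 regions of electron density → sp2.

C1 sp3, C2 sp3, C3 sp3, C4 sp3, C5 sp2, C6 sp2, C7 sp, C8 sp, C9 sp2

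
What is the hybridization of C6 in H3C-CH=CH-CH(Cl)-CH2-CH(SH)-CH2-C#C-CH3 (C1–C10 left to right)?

sp3

C6 — 4 σ bonds. Steric number 4, so sp3.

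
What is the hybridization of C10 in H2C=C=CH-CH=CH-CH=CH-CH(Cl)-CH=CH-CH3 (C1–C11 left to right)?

sp2

C10 has 3 σ bonds, plus one π bond: steric number 3 → sp2.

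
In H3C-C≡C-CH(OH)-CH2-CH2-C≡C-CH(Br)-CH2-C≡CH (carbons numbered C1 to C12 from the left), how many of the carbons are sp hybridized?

C1: sp3
C2: sp ✓
C3: sp ✓
C4: sp3
C5: sp3
C6: sp3
C7: sp ✓
C8: sp ✓
C9: sp3
C10: sp3
C11: sp ✓
C12: sp ✓
C2, C3, C7, C8, C11, C12 → 6 sp carbons.

6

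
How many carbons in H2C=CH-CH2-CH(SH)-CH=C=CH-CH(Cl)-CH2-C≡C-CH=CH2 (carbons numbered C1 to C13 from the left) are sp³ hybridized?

C1: sp2
C2: sp2
C3: sp3 ✓
C4: sp3 ✓
C5: sp2
C6: sp
C7: sp2
C8: sp3 ✓
C9: sp3 ✓
C10: sp
C11: sp
C12: sp2
C13: sp2
C3, C4, C8, C9 → 4 sp3 carbons.

4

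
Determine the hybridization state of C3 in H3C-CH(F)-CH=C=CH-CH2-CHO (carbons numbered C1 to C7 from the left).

sp^2

C3 carries 3 σ bonds, plus one π bond, giving a steric number of 3, so it is sp2.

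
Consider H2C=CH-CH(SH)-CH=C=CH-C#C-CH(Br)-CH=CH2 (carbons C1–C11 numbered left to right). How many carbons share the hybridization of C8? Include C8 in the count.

3

C8 is sp (two π bonds).
C1: sp2
C2: sp2
C3: sp3
C4: sp2
C5: sp ✓
C6: sp2
C7: sp ✓
C8: sp ✓
C9: sp3
C10: sp2
C11: sp2
3 carbons are sp.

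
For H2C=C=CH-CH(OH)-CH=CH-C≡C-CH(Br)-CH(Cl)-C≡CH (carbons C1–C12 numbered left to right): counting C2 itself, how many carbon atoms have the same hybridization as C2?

5

C2 is sp (two π bonds).
C1: sp2
C2: sp ✓
C3: sp2
C4: sp3
C5: sp2
C6: sp2
C7: sp ✓
C8: sp ✓
C9: sp3
C10: sp3
C11: sp ✓
C12: sp ✓
5 carbons are sp.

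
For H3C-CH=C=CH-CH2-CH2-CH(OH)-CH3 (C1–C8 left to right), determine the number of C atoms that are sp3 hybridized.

C1: sp3 ✓
C2: sp2
C3: sp
C4: sp2
C5: sp3 ✓
C6: sp3 ✓
C7: sp3 ✓
C8: sp3 ✓
C1, C5, C6, C7, C8 → 5 sp3 carbons.

5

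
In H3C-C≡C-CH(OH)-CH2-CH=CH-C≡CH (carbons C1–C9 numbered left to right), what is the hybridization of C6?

C6: 3 σ bonds, plus one π bond — 3 electron domains, sp2.

sp²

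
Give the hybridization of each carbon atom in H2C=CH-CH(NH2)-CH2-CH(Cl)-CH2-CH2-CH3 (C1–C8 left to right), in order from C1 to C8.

C1: 3 σ bonds, plus one π bond — 3 electron domains, sp2.
C2 has 3 σ bonds, plus one π bond: steric number 3 → sp2.
C3 is sp3: 4 σ bonds, 4 electron-density regions.
C4: 4 σ bonds; 4 regions of electron density → sp3.
C5 (4 σ bonds) has steric number 4: sp3.
C6 is sp3: 4 σ bonds, 4 electron-density regions.
C7 — 4 σ bonds. Steric number 4, so sp3.
C8 (4 σ bonds) has steric number 4: sp3.

C1 sp2, C2 sp2, C3 sp3, C4 sp3, C5 sp3, C6 sp3, C7 sp3, C8 sp3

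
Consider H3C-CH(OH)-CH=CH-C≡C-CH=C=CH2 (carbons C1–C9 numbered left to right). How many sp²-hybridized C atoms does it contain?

C1: sp3
C2: sp3
C3: sp2 ✓
C4: sp2 ✓
C5: sp
C6: sp
C7: sp2 ✓
C8: sp
C9: sp2 ✓
C3, C4, C7, C9 → 4 sp2 carbons.

4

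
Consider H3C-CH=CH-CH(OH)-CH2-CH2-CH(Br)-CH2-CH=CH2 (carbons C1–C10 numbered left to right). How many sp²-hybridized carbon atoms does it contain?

C1: sp3
C2: sp2 ✓
C3: sp2 ✓
C4: sp3
C5: sp3
C6: sp3
C7: sp3
C8: sp3
C9: sp2 ✓
C10: sp2 ✓
C2, C3, C9, C10 → 4 sp2 carbons.

4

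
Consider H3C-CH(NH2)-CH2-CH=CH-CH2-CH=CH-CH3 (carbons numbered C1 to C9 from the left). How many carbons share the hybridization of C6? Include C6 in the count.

5

C6 is sp3 (only σ bonds).
C1: sp3 ✓
C2: sp3 ✓
C3: sp3 ✓
C4: sp2
C5: sp2
C6: sp3 ✓
C7: sp2
C8: sp2
C9: sp3 ✓
5 carbons are sp3.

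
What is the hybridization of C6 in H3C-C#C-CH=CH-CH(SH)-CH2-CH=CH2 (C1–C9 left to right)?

sp³

C6 has 4 σ bonds: steric number 4 → sp3.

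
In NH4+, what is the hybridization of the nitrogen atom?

sp3

Four σ bonds, no lone pair → sp3, tetrahedral.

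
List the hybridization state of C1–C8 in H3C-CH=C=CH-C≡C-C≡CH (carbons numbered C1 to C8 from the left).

C1 sp3, C2 sp2, C3 sp, C4 sp2, C5 sp, C6 sp, C7 sp, C8 sp

C1: 4 σ bonds — 4 electron domains, sp3.
C2 has 3 σ bonds, plus one π bond: steric number 3 → sp2.
C3 is sp: 2 σ bonds, plus two π bonds, 2 electron-density regions.
C4 has 3 σ bonds, plus one π bond: steric number 3 → sp2.
C5 has 2 σ bonds, plus two π bonds: steric number 2 → sp.
C6 has 2 σ bonds, plus two π bonds: steric number 2 → sp.
C7: 2 σ bonds, plus two π bonds — 2 electron domains, sp.
C8 carries 2 σ bonds, plus two π bonds, giving a steric number of 2, so it is sp.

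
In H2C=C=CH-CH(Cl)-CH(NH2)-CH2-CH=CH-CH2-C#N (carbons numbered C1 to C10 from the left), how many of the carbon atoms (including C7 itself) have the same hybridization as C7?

4

C7 is sp2 (one π bond).
C1: sp2 ✓
C2: sp
C3: sp2 ✓
C4: sp3
C5: sp3
C6: sp3
C7: sp2 ✓
C8: sp2 ✓
C9: sp3
C10: sp
4 carbons are sp2.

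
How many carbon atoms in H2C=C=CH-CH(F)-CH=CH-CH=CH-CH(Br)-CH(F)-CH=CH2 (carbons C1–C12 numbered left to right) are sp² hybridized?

C1: sp2 ✓
C2: sp
C3: sp2 ✓
C4: sp3
C5: sp2 ✓
C6: sp2 ✓
C7: sp2 ✓
C8: sp2 ✓
C9: sp3
C10: sp3
C11: sp2 ✓
C12: sp2 ✓
C1, C3, C5, C6, C7, C8, C11, C12 → 8 sp2 carbons.

8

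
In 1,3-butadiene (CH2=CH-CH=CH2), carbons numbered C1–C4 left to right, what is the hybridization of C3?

sp2

C3 has 3 σ bonds, plus one π bond: steric number 3 → sp2.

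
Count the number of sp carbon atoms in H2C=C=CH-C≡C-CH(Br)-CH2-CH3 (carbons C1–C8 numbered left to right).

3

C1: sp2
C2: sp ✓
C3: sp2
C4: sp ✓
C5: sp ✓
C6: sp3
C7: sp3
C8: sp3
C2, C4, C5 → 3 sp carbons.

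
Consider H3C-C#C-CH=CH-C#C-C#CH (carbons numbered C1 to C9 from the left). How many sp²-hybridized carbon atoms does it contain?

2

C1: sp3
C2: sp
C3: sp
C4: sp2 ✓
C5: sp2 ✓
C6: sp
C7: sp
C8: sp
C9: sp
C4, C5 → 2 sp2 carbons.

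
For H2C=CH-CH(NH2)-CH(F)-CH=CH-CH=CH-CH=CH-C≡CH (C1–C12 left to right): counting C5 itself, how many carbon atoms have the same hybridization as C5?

8

C5 is sp2 (one π bond).
C1: sp2 ✓
C2: sp2 ✓
C3: sp3
C4: sp3
C5: sp2 ✓
C6: sp2 ✓
C7: sp2 ✓
C8: sp2 ✓
C9: sp2 ✓
C10: sp2 ✓
C11: sp
C12: sp
8 carbons are sp2.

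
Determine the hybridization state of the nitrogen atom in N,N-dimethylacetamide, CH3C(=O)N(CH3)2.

sp^2

Amide resonance: N lone pair conjugated with C=O → sp2.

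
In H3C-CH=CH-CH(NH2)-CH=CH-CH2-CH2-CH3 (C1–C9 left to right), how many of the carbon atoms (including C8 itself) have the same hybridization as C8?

C8 is sp3 (only σ bonds).
C1: sp3 ✓
C2: sp2
C3: sp2
C4: sp3 ✓
C5: sp2
C6: sp2
C7: sp3 ✓
C8: sp3 ✓
C9: sp3 ✓
5 carbons are sp3.

5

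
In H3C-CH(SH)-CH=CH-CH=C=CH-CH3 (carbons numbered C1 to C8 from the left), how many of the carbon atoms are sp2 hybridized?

4

C1: sp3
C2: sp3
C3: sp2 ✓
C4: sp2 ✓
C5: sp2 ✓
C6: sp
C7: sp2 ✓
C8: sp3
C3, C4, C5, C7 → 4 sp2 carbons.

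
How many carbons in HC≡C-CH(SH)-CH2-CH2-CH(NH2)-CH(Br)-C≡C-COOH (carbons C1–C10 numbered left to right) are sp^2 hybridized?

C1: sp
C2: sp
C3: sp3
C4: sp3
C5: sp3
C6: sp3
C7: sp3
C8: sp
C9: sp
C10: sp2 ✓
C10 → 1 sp2 carbon.

1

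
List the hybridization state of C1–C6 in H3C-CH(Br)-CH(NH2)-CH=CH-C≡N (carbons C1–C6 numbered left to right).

C1 sp3, C2 sp3, C3 sp3, C4 sp2, C5 sp2, C6 sp

C1 carries 4 σ bonds, giving a steric number of 4, so it is sp3.
C2: 4 σ bonds — 4 electron domains, sp3.
C3 has 4 σ bonds: steric number 4 → sp3.
C4: 3 σ bonds, plus one π bond — 3 electron domains, sp2.
C5: 3 σ bonds, plus one π bond — 3 electron domains, sp2.
C6 (2 σ bonds, plus two π bonds) has steric number 2: sp.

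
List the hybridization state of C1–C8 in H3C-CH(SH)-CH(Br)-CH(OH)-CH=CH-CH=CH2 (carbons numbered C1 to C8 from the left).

C1 sp3, C2 sp3, C3 sp3, C4 sp3, C5 sp2, C6 sp2, C7 sp2, C8 sp2

C1 carries 4 σ bonds, giving a steric number of 4, so it is sp3.
C2: 4 σ bonds — 4 electron domains, sp3.
C3 has 4 σ bonds: steric number 4 → sp3.
C4 has 4 σ bonds: steric number 4 → sp3.
C5 carries 3 σ bonds, plus one π bond, giving a steric number of 3, so it is sp2.
C6 is sp2: 3 σ bonds, plus one π bond, 3 electron-density regions.
C7 — 3 σ bonds, plus one π bond. Steric number 3, so sp2.
C8: 3 σ bonds, plus one π bond — 3 electron domains, sp2.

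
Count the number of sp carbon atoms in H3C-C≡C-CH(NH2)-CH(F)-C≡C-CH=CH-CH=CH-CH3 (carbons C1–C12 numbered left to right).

4

C1: sp3
C2: sp ✓
C3: sp ✓
C4: sp3
C5: sp3
C6: sp ✓
C7: sp ✓
C8: sp2
C9: sp2
C10: sp2
C11: sp2
C12: sp3
C2, C3, C6, C7 → 4 sp carbons.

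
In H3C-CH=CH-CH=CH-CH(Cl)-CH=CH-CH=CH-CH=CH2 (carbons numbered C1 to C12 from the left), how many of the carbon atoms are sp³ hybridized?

2

C1: sp3 ✓
C2: sp2
C3: sp2
C4: sp2
C5: sp2
C6: sp3 ✓
C7: sp2
C8: sp2
C9: sp2
C10: sp2
C11: sp2
C12: sp2
C1, C6 → 2 sp3 carbons.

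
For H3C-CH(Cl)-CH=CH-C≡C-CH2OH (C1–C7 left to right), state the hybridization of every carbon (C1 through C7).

C1: 4 σ bonds; 4 regions of electron density → sp3.
C2: 4 σ bonds; 4 regions of electron density → sp3.
C3 is sp2: 3 σ bonds, plus one π bond, 3 electron-density regions.
C4 is sp2: 3 σ bonds, plus one π bond, 3 electron-density regions.
C5 — 2 σ bonds, plus two π bonds. Steric number 2, so sp.
C6 — 2 σ bonds, plus two π bonds. Steric number 2, so sp.
C7 carries 4 σ bonds, giving a steric number of 4, so it is sp3.

C1 sp3, C2 sp3, C3 sp2, C4 sp2, C5 sp, C6 sp, C7 sp3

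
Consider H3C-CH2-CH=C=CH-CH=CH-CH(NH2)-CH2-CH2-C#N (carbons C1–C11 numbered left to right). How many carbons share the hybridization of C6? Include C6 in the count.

C6 is sp2 (one π bond).
C1: sp3
C2: sp3
C3: sp2 ✓
C4: sp
C5: sp2 ✓
C6: sp2 ✓
C7: sp2 ✓
C8: sp3
C9: sp3
C10: sp3
C11: sp
4 carbons are sp2.

4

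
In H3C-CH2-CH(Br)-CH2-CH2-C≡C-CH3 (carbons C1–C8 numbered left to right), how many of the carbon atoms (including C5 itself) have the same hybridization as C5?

6

C5 is sp3 (only σ bonds).
C1: sp3 ✓
C2: sp3 ✓
C3: sp3 ✓
C4: sp3 ✓
C5: sp3 ✓
C6: sp
C7: sp
C8: sp3 ✓
6 carbons are sp3.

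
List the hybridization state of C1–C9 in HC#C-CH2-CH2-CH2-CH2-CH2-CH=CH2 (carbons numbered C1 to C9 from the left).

C1 sp, C2 sp, C3 sp3, C4 sp3, C5 sp3, C6 sp3, C7 sp3, C8 sp2, C9 sp2

C1 has 2 σ bonds, plus two π bonds: steric number 2 → sp.
C2: 2 σ bonds, plus two π bonds; 2 regions of electron density → sp.
C3 has 4 σ bonds: steric number 4 → sp3.
C4 is sp3: 4 σ bonds, 4 electron-density regions.
C5 (4 σ bonds) has steric number 4: sp3.
C6 — 4 σ bonds. Steric number 4, so sp3.
C7 is sp3: 4 σ bonds, 4 electron-density regions.
C8 carries 3 σ bonds, plus one π bond, giving a steric number of 3, so it is sp2.
C9 is sp2: 3 σ bonds, plus one π bond, 3 electron-density regions.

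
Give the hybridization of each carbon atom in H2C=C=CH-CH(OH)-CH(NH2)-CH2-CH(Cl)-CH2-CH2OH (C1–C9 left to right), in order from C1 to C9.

C1 carries 3 σ bonds, plus one π bond, giving a steric number of 3, so it is sp2.
C2 is sp: 2 σ bonds, plus two π bonds, 2 electron-density regions.
C3: 3 σ bonds, plus one π bond — 3 electron domains, sp2.
C4 — 4 σ bonds. Steric number 4, so sp3.
C5 has 4 σ bonds: steric number 4 → sp3.
C6: 4 σ bonds; 4 regions of electron density → sp3.
C7: 4 σ bonds; 4 regions of electron density → sp3.
C8 — 4 σ bonds. Steric number 4, so sp3.
C9 — 4 σ bonds. Steric number 4, so sp3.

C1 sp2, C2 sp, C3 sp2, C4 sp3, C5 sp3, C6 sp3, C7 sp3, C8 sp3, C9 sp3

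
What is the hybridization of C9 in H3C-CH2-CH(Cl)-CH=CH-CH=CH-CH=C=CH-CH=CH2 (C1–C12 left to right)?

C9: 2 σ bonds, plus two π bonds; 2 regions of electron density → sp.

sp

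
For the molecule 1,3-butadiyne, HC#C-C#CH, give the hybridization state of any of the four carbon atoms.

sp

Every carbon is part of a C≡C triple bond: two σ regions → sp.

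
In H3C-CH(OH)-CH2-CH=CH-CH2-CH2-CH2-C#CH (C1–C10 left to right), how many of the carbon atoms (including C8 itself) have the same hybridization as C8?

C8 is sp3 (only σ bonds).
C1: sp3 ✓
C2: sp3 ✓
C3: sp3 ✓
C4: sp2
C5: sp2
C6: sp3 ✓
C7: sp3 ✓
C8: sp3 ✓
C9: sp
C10: sp
6 carbons are sp3.

6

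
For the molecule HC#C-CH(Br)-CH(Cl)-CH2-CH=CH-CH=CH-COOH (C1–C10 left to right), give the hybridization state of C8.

C8: 3 σ bonds, plus one π bond — 3 electron domains, sp2.

sp²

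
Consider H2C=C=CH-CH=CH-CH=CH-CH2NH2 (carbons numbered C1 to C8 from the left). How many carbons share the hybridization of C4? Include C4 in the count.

C4 is sp2 (one π bond).
C1: sp2 ✓
C2: sp
C3: sp2 ✓
C4: sp2 ✓
C5: sp2 ✓
C6: sp2 ✓
C7: sp2 ✓
C8: sp3
6 carbons are sp2.

6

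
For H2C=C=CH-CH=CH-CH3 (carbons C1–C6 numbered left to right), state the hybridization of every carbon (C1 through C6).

C1: 3 σ bonds, plus one π bond; 3 regions of electron density → sp2.
C2 (2 σ bonds, plus two π bonds) has steric number 2: sp.
C3: 3 σ bonds, plus one π bond — 3 electron domains, sp2.
C4: 3 σ bonds, plus one π bond; 3 regions of electron density → sp2.
C5: 3 σ bonds, plus one π bond; 3 regions of electron density → sp2.
C6 carries 4 σ bonds, giving a steric number of 4, so it is sp3.

C1 sp2, C2 sp, C3 sp2, C4 sp2, C5 sp2, C6 sp3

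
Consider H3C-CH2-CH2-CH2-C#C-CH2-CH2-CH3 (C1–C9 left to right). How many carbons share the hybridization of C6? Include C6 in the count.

2

C6 is sp (two π bonds).
C1: sp3
C2: sp3
C3: sp3
C4: sp3
C5: sp ✓
C6: sp ✓
C7: sp3
C8: sp3
C9: sp3
2 carbons are sp.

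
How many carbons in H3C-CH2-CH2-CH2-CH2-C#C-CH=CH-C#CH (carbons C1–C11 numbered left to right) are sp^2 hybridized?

C1: sp3
C2: sp3
C3: sp3
C4: sp3
C5: sp3
C6: sp
C7: sp
C8: sp2 ✓
C9: sp2 ✓
C10: sp
C11: sp
C8, C9 → 2 sp2 carbons.

2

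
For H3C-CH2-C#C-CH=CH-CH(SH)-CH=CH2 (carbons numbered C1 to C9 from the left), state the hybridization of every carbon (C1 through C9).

C1 has 4 σ bonds: steric number 4 → sp3.
C2 is sp3: 4 σ bonds, 4 electron-density regions.
C3 is sp: 2 σ bonds, plus two π bonds, 2 electron-density regions.
C4 (2 σ bonds, plus two π bonds) has steric number 2: sp.
C5: 3 σ bonds, plus one π bond — 3 electron domains, sp2.
C6 has 3 σ bonds, plus one π bond: steric number 3 → sp2.
C7 — 4 σ bonds. Steric number 4, so sp3.
C8 is sp2: 3 σ bonds, plus one π bond, 3 electron-density regions.
C9 has 3 σ bonds, plus one π bond: steric number 3 → sp2.

C1 sp3, C2 sp3, C3 sp, C4 sp, C5 sp2, C6 sp2, C7 sp3, C8 sp2, C9 sp2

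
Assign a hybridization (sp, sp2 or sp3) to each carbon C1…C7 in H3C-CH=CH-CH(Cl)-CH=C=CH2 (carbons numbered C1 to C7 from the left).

C1 sp3, C2 sp2, C3 sp2, C4 sp3, C5 sp2, C6 sp, C7 sp2

C1 has 4 σ bonds: steric number 4 → sp3.
C2 — 3 σ bonds, plus one π bond. Steric number 3, so sp2.
C3 — 3 σ bonds, plus one π bond. Steric number 3, so sp2.
C4 has 4 σ bonds: steric number 4 → sp3.
C5 carries 3 σ bonds, plus one π bond, giving a steric number of 3, so it is sp2.
C6: 2 σ bonds, plus two π bonds — 2 electron domains, sp.
C7: 3 σ bonds, plus one π bond; 3 regions of electron density → sp2.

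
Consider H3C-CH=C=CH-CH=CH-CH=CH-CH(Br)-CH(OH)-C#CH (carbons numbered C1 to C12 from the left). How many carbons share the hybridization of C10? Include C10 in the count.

C10 is sp3 (only σ bonds).
C1: sp3 ✓
C2: sp2
C3: sp
C4: sp2
C5: sp2
C6: sp2
C7: sp2
C8: sp2
C9: sp3 ✓
C10: sp3 ✓
C11: sp
C12: sp
3 carbons are sp3.

3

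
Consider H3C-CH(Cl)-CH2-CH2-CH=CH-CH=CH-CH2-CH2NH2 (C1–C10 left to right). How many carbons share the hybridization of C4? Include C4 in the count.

6

C4 is sp3 (only σ bonds).
C1: sp3 ✓
C2: sp3 ✓
C3: sp3 ✓
C4: sp3 ✓
C5: sp2
C6: sp2
C7: sp2
C8: sp2
C9: sp3 ✓
C10: sp3 ✓
6 carbons are sp3.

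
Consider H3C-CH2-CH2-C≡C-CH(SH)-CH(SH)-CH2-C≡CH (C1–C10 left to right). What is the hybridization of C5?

sp

C5: 2 σ bonds, plus two π bonds; 2 regions of electron density → sp.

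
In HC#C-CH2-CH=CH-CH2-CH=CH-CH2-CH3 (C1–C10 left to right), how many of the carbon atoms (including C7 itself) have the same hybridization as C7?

C7 is sp2 (one π bond).
C1: sp
C2: sp
C3: sp3
C4: sp2 ✓
C5: sp2 ✓
C6: sp3
C7: sp2 ✓
C8: sp2 ✓
C9: sp3
C10: sp3
4 carbons are sp2.

4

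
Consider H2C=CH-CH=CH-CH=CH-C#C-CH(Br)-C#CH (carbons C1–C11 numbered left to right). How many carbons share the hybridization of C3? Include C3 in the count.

C3 is sp2 (one π bond).
C1: sp2 ✓
C2: sp2 ✓
C3: sp2 ✓
C4: sp2 ✓
C5: sp2 ✓
C6: sp2 ✓
C7: sp
C8: sp
C9: sp3
C10: sp
C11: sp
6 carbons are sp2.

6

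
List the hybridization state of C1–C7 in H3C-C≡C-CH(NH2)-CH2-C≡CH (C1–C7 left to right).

C1 — 4 σ bonds. Steric number 4, so sp3.
C2 (2 σ bonds, plus two π bonds) has steric number 2: sp.
C3: 2 σ bonds, plus two π bonds; 2 regions of electron density → sp.
C4 has 4 σ bonds: steric number 4 → sp3.
C5 — 4 σ bonds. Steric number 4, so sp3.
C6 is sp: 2 σ bonds, plus two π bonds, 2 electron-density regions.
C7: 2 σ bonds, plus two π bonds — 2 electron domains, sp.

C1 sp3, C2 sp, C3 sp, C4 sp3, C5 sp3, C6 sp, C7 sp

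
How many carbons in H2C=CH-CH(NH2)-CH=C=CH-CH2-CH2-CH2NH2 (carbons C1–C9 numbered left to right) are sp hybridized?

C1: sp2
C2: sp2
C3: sp3
C4: sp2
C5: sp ✓
C6: sp2
C7: sp3
C8: sp3
C9: sp3
C5 → 1 sp carbon.

1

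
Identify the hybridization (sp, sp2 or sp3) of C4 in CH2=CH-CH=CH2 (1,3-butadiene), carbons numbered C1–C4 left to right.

sp²

C4 (3 σ bonds, plus one π bond) has steric number 3: sp2.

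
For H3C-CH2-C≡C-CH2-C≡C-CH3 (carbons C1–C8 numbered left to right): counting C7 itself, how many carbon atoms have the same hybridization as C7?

4

C7 is sp (two π bonds).
C1: sp3
C2: sp3
C3: sp ✓
C4: sp ✓
C5: sp3
C6: sp ✓
C7: sp ✓
C8: sp3
4 carbons are sp.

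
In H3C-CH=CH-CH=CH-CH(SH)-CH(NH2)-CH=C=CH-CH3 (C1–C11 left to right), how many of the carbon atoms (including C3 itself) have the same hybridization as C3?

C3 is sp2 (one π bond).
C1: sp3
C2: sp2 ✓
C3: sp2 ✓
C4: sp2 ✓
C5: sp2 ✓
C6: sp3
C7: sp3
C8: sp2 ✓
C9: sp
C10: sp2 ✓
C11: sp3
6 carbons are sp2.

6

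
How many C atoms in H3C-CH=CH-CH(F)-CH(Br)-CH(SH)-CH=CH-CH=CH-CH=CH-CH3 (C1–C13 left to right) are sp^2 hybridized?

8

C1: sp3
C2: sp2 ✓
C3: sp2 ✓
C4: sp3
C5: sp3
C6: sp3
C7: sp2 ✓
C8: sp2 ✓
C9: sp2 ✓
C10: sp2 ✓
C11: sp2 ✓
C12: sp2 ✓
C13: sp3
C2, C3, C7, C8, C9, C10, C11, C12 → 8 sp2 carbons.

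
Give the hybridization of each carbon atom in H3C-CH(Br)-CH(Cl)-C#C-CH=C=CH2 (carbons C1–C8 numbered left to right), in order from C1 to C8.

C1 (4 σ bonds) has steric number 4: sp3.
C2 carries 4 σ bonds, giving a steric number of 4, so it is sp3.
C3: 4 σ bonds; 4 regions of electron density → sp3.
C4: 2 σ bonds, plus two π bonds; 2 regions of electron density → sp.
C5: 2 σ bonds, plus two π bonds — 2 electron domains, sp.
C6 carries 3 σ bonds, plus one π bond, giving a steric number of 3, so it is sp2.
C7 carries 2 σ bonds, plus two π bonds, giving a steric number of 2, so it is sp.
C8 has 3 σ bonds, plus one π bond: steric number 3 → sp2.

C1 sp3, C2 sp3, C3 sp3, C4 sp, C5 sp, C6 sp2, C7 sp, C8 sp2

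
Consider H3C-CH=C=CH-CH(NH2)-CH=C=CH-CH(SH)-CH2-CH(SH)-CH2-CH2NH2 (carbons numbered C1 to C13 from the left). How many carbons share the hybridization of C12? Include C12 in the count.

C12 is sp3 (only σ bonds).
C1: sp3 ✓
C2: sp2
C3: sp
C4: sp2
C5: sp3 ✓
C6: sp2
C7: sp
C8: sp2
C9: sp3 ✓
C10: sp3 ✓
C11: sp3 ✓
C12: sp3 ✓
C13: sp3 ✓
7 carbons are sp3.

7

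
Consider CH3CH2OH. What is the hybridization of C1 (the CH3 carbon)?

sp³

C1 (the CH3 carbon): 4 σ bonds — 4 electron domains, sp3.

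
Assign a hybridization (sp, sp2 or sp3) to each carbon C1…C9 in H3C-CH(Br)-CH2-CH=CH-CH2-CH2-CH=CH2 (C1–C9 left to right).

C1 — 4 σ bonds. Steric number 4, so sp3.
C2 carries 4 σ bonds, giving a steric number of 4, so it is sp3.
C3 is sp3: 4 σ bonds, 4 electron-density regions.
C4 is sp2: 3 σ bonds, plus one π bond, 3 electron-density regions.
C5 is sp2: 3 σ bonds, plus one π bond, 3 electron-density regions.
C6 has 4 σ bonds: steric number 4 → sp3.
C7 is sp3: 4 σ bonds, 4 electron-density regions.
C8 — 3 σ bonds, plus one π bond. Steric number 3, so sp2.
C9: 3 σ bonds, plus one π bond — 3 electron domains, sp2.

C1 sp3, C2 sp3, C3 sp3, C4 sp2, C5 sp2, C6 sp3, C7 sp3, C8 sp2, C9 sp2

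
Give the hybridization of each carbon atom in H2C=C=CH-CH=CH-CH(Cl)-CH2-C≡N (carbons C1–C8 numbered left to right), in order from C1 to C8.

C1 sp2, C2 sp, C3 sp2, C4 sp2, C5 sp2, C6 sp3, C7 sp3, C8 sp

C1 (3 σ bonds, plus one π bond) has steric number 3: sp2.
C2: 2 σ bonds, plus two π bonds; 2 regions of electron density → sp.
C3 (3 σ bonds, plus one π bond) has steric number 3: sp2.
C4: 3 σ bonds, plus one π bond; 3 regions of electron density → sp2.
C5 — 3 σ bonds, plus one π bond. Steric number 3, so sp2.
C6: 4 σ bonds; 4 regions of electron density → sp3.
C7 is sp3: 4 σ bonds, 4 electron-density regions.
C8: 2 σ bonds, plus two π bonds; 2 regions of electron density → sp.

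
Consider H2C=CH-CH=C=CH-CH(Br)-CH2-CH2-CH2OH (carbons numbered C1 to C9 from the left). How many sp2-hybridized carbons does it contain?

4

C1: sp2 ✓
C2: sp2 ✓
C3: sp2 ✓
C4: sp
C5: sp2 ✓
C6: sp3
C7: sp3
C8: sp3
C9: sp3
C1, C2, C3, C5 → 4 sp2 carbons.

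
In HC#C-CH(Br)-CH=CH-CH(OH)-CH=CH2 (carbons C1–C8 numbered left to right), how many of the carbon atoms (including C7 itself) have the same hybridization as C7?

4

C7 is sp2 (one π bond).
C1: sp
C2: sp
C3: sp3
C4: sp2 ✓
C5: sp2 ✓
C6: sp3
C7: sp2 ✓
C8: sp2 ✓
4 carbons are sp2.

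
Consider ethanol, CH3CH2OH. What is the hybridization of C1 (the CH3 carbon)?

sp3

C1 (the CH3 carbon) carries 4 σ bonds, giving a steric number of 4, so it is sp3.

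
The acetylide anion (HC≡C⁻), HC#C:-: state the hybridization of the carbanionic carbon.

One σ bond + one lone pair = steric number 2 → sp.

sp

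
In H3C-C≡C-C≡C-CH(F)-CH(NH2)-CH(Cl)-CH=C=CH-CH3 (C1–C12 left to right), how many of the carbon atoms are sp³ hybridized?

C1: sp3 ✓
C2: sp
C3: sp
C4: sp
C5: sp
C6: sp3 ✓
C7: sp3 ✓
C8: sp3 ✓
C9: sp2
C10: sp
C11: sp2
C12: sp3 ✓
C1, C6, C7, C8, C12 → 5 sp3 carbons.

5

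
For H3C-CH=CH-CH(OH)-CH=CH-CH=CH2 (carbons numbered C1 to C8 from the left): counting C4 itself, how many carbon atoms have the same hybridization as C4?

C4 is sp3 (only σ bonds).
C1: sp3 ✓
C2: sp2
C3: sp2
C4: sp3 ✓
C5: sp2
C6: sp2
C7: sp2
C8: sp2
2 carbons are sp3.

2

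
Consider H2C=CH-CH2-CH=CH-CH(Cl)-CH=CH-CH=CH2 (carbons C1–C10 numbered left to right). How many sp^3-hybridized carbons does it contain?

2

C1: sp2
C2: sp2
C3: sp3 ✓
C4: sp2
C5: sp2
C6: sp3 ✓
C7: sp2
C8: sp2
C9: sp2
C10: sp2
C3, C6 → 2 sp3 carbons.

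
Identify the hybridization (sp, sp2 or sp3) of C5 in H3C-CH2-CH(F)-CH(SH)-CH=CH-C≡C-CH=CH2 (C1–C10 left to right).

C5 — 3 σ bonds, plus one π bond. Steric number 3, so sp2.

sp²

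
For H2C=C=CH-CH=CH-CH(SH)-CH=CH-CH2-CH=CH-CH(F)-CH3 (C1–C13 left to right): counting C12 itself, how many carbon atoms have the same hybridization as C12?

4

C12 is sp3 (only σ bonds).
C1: sp2
C2: sp
C3: sp2
C4: sp2
C5: sp2
C6: sp3 ✓
C7: sp2
C8: sp2
C9: sp3 ✓
C10: sp2
C11: sp2
C12: sp3 ✓
C13: sp3 ✓
4 carbons are sp3.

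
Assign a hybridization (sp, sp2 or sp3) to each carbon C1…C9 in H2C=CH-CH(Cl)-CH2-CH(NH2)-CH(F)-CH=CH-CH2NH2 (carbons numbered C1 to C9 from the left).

C1 sp2, C2 sp2, C3 sp3, C4 sp3, C5 sp3, C6 sp3, C7 sp2, C8 sp2, C9 sp3

C1 has 3 σ bonds, plus one π bond: steric number 3 → sp2.
C2 is sp2: 3 σ bonds, plus one π bond, 3 electron-density regions.
C3: 4 σ bonds — 4 electron domains, sp3.
C4 — 4 σ bonds. Steric number 4, so sp3.
C5: 4 σ bonds; 4 regions of electron density → sp3.
C6 — 4 σ bonds. Steric number 4, so sp3.
C7 has 3 σ bonds, plus one π bond: steric number 3 → sp2.
C8 has 3 σ bonds, plus one π bond: steric number 3 → sp2.
C9 (4 σ bonds) has steric number 4: sp3.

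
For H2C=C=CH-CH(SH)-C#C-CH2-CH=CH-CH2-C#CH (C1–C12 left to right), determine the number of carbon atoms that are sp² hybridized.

C1: sp2 ✓
C2: sp
C3: sp2 ✓
C4: sp3
C5: sp
C6: sp
C7: sp3
C8: sp2 ✓
C9: sp2 ✓
C10: sp3
C11: sp
C12: sp
C1, C3, C8, C9 → 4 sp2 carbons.

4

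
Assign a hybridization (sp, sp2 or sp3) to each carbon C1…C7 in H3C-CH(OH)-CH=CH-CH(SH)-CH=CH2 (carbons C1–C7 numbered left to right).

C1 sp3, C2 sp3, C3 sp2, C4 sp2, C5 sp3, C6 sp2, C7 sp2

C1 is sp3: 4 σ bonds, 4 electron-density regions.
C2 — 4 σ bonds. Steric number 4, so sp3.
C3 is sp2: 3 σ bonds, plus one π bond, 3 electron-density regions.
C4 is sp2: 3 σ bonds, plus one π bond, 3 electron-density regions.
C5: 4 σ bonds — 4 electron domains, sp3.
C6 — 3 σ bonds, plus one π bond. Steric number 3, so sp2.
C7 — 3 σ bonds, plus one π bond. Steric number 3, so sp2.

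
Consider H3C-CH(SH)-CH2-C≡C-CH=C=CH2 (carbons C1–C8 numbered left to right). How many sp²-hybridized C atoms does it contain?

C1: sp3
C2: sp3
C3: sp3
C4: sp
C5: sp
C6: sp2 ✓
C7: sp
C8: sp2 ✓
C6, C8 → 2 sp2 carbons.

2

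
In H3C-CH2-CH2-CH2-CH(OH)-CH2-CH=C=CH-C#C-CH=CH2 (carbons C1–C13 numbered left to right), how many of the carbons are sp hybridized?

3

C1: sp3
C2: sp3
C3: sp3
C4: sp3
C5: sp3
C6: sp3
C7: sp2
C8: sp ✓
C9: sp2
C10: sp ✓
C11: sp ✓
C12: sp2
C13: sp2
C8, C10, C11 → 3 sp carbons.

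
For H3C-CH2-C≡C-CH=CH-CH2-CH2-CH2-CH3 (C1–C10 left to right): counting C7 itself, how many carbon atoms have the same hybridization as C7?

6

C7 is sp3 (only σ bonds).
C1: sp3 ✓
C2: sp3 ✓
C3: sp
C4: sp
C5: sp2
C6: sp2
C7: sp3 ✓
C8: sp3 ✓
C9: sp3 ✓
C10: sp3 ✓
6 carbons are sp3.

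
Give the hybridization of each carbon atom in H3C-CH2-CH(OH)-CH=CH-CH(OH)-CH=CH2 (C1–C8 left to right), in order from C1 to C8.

C1 sp3, C2 sp3, C3 sp3, C4 sp2, C5 sp2, C6 sp3, C7 sp2, C8 sp2

C1 (4 σ bonds) has steric number 4: sp3.
C2: 4 σ bonds — 4 electron domains, sp3.
C3: 4 σ bonds — 4 electron domains, sp3.
C4 carries 3 σ bonds, plus one π bond, giving a steric number of 3, so it is sp2.
C5: 3 σ bonds, plus one π bond — 3 electron domains, sp2.
C6 has 4 σ bonds: steric number 4 → sp3.
C7 has 3 σ bonds, plus one π bond: steric number 3 → sp2.
C8 is sp2: 3 σ bonds, plus one π bond, 3 electron-density regions.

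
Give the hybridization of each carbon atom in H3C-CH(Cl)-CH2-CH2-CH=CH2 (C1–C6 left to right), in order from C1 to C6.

C1 sp3, C2 sp3, C3 sp3, C4 sp3, C5 sp2, C6 sp2

C1 is sp3: 4 σ bonds, 4 electron-density regions.
C2: 4 σ bonds; 4 regions of electron density → sp3.
C3 is sp3: 4 σ bonds, 4 electron-density regions.
C4 (4 σ bonds) has steric number 4: sp3.
C5: 3 σ bonds, plus one π bond; 3 regions of electron density → sp2.
C6: 3 σ bonds, plus one π bond — 3 electron domains, sp2.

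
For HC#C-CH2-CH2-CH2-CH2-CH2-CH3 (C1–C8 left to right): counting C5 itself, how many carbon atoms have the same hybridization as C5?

C5 is sp3 (only σ bonds).
C1: sp
C2: sp
C3: sp3 ✓
C4: sp3 ✓
C5: sp3 ✓
C6: sp3 ✓
C7: sp3 ✓
C8: sp3 ✓
6 carbons are sp3.

6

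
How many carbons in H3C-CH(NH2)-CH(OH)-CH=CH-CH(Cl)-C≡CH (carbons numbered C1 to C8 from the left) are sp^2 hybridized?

C1: sp3
C2: sp3
C3: sp3
C4: sp2 ✓
C5: sp2 ✓
C6: sp3
C7: sp
C8: sp
C4, C5 → 2 sp2 carbons.

2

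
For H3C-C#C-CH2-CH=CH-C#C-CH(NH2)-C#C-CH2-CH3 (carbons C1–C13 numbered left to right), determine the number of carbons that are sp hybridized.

C1: sp3
C2: sp ✓
C3: sp ✓
C4: sp3
C5: sp2
C6: sp2
C7: sp ✓
C8: sp ✓
C9: sp3
C10: sp ✓
C11: sp ✓
C12: sp3
C13: sp3
C2, C3, C7, C8, C10, C11 → 6 sp carbons.

6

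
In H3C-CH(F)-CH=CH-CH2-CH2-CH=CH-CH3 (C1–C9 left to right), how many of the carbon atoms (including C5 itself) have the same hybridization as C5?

C5 is sp3 (only σ bonds).
C1: sp3 ✓
C2: sp3 ✓
C3: sp2
C4: sp2
C5: sp3 ✓
C6: sp3 ✓
C7: sp2
C8: sp2
C9: sp3 ✓
5 carbons are sp3.

5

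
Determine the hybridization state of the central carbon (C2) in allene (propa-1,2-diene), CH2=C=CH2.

sp

Two σ bonds and two π bonds (one to each neighbour) → sp.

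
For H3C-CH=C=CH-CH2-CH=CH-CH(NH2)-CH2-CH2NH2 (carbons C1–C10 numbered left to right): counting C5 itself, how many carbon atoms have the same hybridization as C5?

5

C5 is sp3 (only σ bonds).
C1: sp3 ✓
C2: sp2
C3: sp
C4: sp2
C5: sp3 ✓
C6: sp2
C7: sp2
C8: sp3 ✓
C9: sp3 ✓
C10: sp3 ✓
5 carbons are sp3.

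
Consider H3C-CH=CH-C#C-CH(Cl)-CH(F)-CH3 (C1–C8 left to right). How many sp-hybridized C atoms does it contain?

2

C1: sp3
C2: sp2
C3: sp2
C4: sp ✓
C5: sp ✓
C6: sp3
C7: sp3
C8: sp3
C4, C5 → 2 sp carbons.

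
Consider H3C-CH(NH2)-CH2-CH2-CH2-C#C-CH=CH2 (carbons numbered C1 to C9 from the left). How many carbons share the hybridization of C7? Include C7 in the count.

C7 is sp (two π bonds).
C1: sp3
C2: sp3
C3: sp3
C4: sp3
C5: sp3
C6: sp ✓
C7: sp ✓
C8: sp2
C9: sp2
2 carbons are sp.

2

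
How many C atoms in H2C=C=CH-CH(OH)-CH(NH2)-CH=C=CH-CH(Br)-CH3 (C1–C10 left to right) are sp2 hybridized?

4

C1: sp2 ✓
C2: sp
C3: sp2 ✓
C4: sp3
C5: sp3
C6: sp2 ✓
C7: sp
C8: sp2 ✓
C9: sp3
C10: sp3
C1, C3, C6, C8 → 4 sp2 carbons.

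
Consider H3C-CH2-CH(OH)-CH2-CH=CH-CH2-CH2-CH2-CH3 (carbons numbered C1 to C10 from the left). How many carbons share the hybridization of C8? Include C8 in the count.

8

C8 is sp3 (only σ bonds).
C1: sp3 ✓
C2: sp3 ✓
C3: sp3 ✓
C4: sp3 ✓
C5: sp2
C6: sp2
C7: sp3 ✓
C8: sp3 ✓
C9: sp3 ✓
C10: sp3 ✓
8 carbons are sp3.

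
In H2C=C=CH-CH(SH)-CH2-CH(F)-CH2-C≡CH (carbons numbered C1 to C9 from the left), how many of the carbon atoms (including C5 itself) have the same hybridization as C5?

C5 is sp3 (only σ bonds).
C1: sp2
C2: sp
C3: sp2
C4: sp3 ✓
C5: sp3 ✓
C6: sp3 ✓
C7: sp3 ✓
C8: sp
C9: sp
4 carbons are sp3.

4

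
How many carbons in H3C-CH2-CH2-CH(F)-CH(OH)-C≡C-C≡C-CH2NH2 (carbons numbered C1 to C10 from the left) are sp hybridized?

C1: sp3
C2: sp3
C3: sp3
C4: sp3
C5: sp3
C6: sp ✓
C7: sp ✓
C8: sp ✓
C9: sp ✓
C10: sp3
C6, C7, C8, C9 → 4 sp carbons.

4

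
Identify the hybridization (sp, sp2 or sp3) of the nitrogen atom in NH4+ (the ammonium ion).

Four σ bonds, no lone pair → sp3, tetrahedral.

sp³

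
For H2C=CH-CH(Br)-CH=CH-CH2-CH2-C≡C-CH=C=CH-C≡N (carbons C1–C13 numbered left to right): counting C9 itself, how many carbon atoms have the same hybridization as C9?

C9 is sp (two π bonds).
C1: sp2
C2: sp2
C3: sp3
C4: sp2
C5: sp2
C6: sp3
C7: sp3
C8: sp ✓
C9: sp ✓
C10: sp2
C11: sp ✓
C12: sp2
C13: sp ✓
4 carbons are sp.

4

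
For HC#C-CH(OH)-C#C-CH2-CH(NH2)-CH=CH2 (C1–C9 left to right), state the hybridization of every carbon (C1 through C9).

C1 has 2 σ bonds, plus two π bonds: steric number 2 → sp.
C2: 2 σ bonds, plus two π bonds; 2 regions of electron density → sp.
C3 — 4 σ bonds. Steric number 4, so sp3.
C4 — 2 σ bonds, plus two π bonds. Steric number 2, so sp.
C5 (2 σ bonds, plus two π bonds) has steric number 2: sp.
C6 — 4 σ bonds. Steric number 4, so sp3.
C7 — 4 σ bonds. Steric number 4, so sp3.
C8 is sp2: 3 σ bonds, plus one π bond, 3 electron-density regions.
C9 is sp2: 3 σ bonds, plus one π bond, 3 electron-density regions.

C1 sp, C2 sp, C3 sp3, C4 sp, C5 sp, C6 sp3, C7 sp3, C8 sp2, C9 sp2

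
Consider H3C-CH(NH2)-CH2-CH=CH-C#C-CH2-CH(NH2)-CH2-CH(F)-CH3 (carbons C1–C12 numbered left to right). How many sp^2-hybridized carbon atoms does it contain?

C1: sp3
C2: sp3
C3: sp3
C4: sp2 ✓
C5: sp2 ✓
C6: sp
C7: sp
C8: sp3
C9: sp3
C10: sp3
C11: sp3
C12: sp3
C4, C5 → 2 sp2 carbons.

2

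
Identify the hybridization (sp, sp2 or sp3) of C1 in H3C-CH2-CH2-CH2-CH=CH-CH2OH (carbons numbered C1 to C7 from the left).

sp³

C1: 4 σ bonds — 4 electron domains, sp3.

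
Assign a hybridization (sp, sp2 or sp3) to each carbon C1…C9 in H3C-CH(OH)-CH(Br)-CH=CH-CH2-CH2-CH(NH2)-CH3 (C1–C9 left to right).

C1 sp3, C2 sp3, C3 sp3, C4 sp2, C5 sp2, C6 sp3, C7 sp3, C8 sp3, C9 sp3

C1 — 4 σ bonds. Steric number 4, so sp3.
C2 (4 σ bonds) has steric number 4: sp3.
C3 carries 4 σ bonds, giving a steric number of 4, so it is sp3.
C4: 3 σ bonds, plus one π bond; 3 regions of electron density → sp2.
C5 has 3 σ bonds, plus one π bond: steric number 3 → sp2.
C6 has 4 σ bonds: steric number 4 → sp3.
C7: 4 σ bonds — 4 electron domains, sp3.
C8 — 4 σ bonds. Steric number 4, so sp3.
C9: 4 σ bonds — 4 electron domains, sp3.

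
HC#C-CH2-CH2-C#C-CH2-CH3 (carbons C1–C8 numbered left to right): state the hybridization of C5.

C5: 2 σ bonds, plus two π bonds; 2 regions of electron density → sp.

sp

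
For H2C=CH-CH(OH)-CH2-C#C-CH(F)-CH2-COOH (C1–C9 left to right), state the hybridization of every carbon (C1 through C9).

C1 sp2, C2 sp2, C3 sp3, C4 sp3, C5 sp, C6 sp, C7 sp3, C8 sp3, C9 sp2

C1: 3 σ bonds, plus one π bond; 3 regions of electron density → sp2.
C2 carries 3 σ bonds, plus one π bond, giving a steric number of 3, so it is sp2.
C3 is sp3: 4 σ bonds, 4 electron-density regions.
C4 carries 4 σ bonds, giving a steric number of 4, so it is sp3.
C5 (2 σ bonds, plus two π bonds) has steric number 2: sp.
C6 is sp: 2 σ bonds, plus two π bonds, 2 electron-density regions.
C7 (4 σ bonds) has steric number 4: sp3.
C8 has 4 σ bonds: steric number 4 → sp3.
C9 has 3 σ bonds, plus one π bond: steric number 3 → sp2.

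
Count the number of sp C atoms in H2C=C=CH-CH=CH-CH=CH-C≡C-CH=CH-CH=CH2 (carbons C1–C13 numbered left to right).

C1: sp2
C2: sp ✓
C3: sp2
C4: sp2
C5: sp2
C6: sp2
C7: sp2
C8: sp ✓
C9: sp ✓
C10: sp2
C11: sp2
C12: sp2
C13: sp2
C2, C8, C9 → 3 sp carbons.

3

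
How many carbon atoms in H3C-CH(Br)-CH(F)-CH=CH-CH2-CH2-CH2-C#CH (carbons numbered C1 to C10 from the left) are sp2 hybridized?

C1: sp3
C2: sp3
C3: sp3
C4: sp2 ✓
C5: sp2 ✓
C6: sp3
C7: sp3
C8: sp3
C9: sp
C10: sp
C4, C5 → 2 sp2 carbons.

2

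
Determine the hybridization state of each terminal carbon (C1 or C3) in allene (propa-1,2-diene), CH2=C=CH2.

sp^2

Each terminal carbon (C1 or C3) (3 σ bonds, plus one π bond) has steric number 3: sp2.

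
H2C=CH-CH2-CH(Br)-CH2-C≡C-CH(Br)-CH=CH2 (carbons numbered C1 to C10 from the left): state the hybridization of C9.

sp²

C9: 3 σ bonds, plus one π bond; 3 regions of electron density → sp2.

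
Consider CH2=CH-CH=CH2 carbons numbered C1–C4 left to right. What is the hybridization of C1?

C1 is sp2: 3 σ bonds, plus one π bond, 3 electron-density regions.

sp2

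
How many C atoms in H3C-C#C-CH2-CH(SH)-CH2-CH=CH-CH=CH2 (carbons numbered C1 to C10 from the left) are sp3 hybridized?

C1: sp3 ✓
C2: sp
C3: sp
C4: sp3 ✓
C5: sp3 ✓
C6: sp3 ✓
C7: sp2
C8: sp2
C9: sp2
C10: sp2
C1, C4, C5, C6 → 4 sp3 carbons.

4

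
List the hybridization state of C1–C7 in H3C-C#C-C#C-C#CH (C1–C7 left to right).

C1 sp3, C2 sp, C3 sp, C4 sp, C5 sp, C6 sp, C7 sp

C1 — 4 σ bonds. Steric number 4, so sp3.
C2 (2 σ bonds, plus two π bonds) has steric number 2: sp.
C3: 2 σ bonds, plus two π bonds — 2 electron domains, sp.
C4 has 2 σ bonds, plus two π bonds: steric number 2 → sp.
C5: 2 σ bonds, plus two π bonds; 2 regions of electron density → sp.
C6 carries 2 σ bonds, plus two π bonds, giving a steric number of 2, so it is sp.
C7 is sp: 2 σ bonds, plus two π bonds, 2 electron-density regions.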